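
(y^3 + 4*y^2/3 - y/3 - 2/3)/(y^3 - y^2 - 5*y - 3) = (y - 2/3)/(y - 3)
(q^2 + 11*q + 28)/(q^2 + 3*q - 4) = (q + 7)/(q - 1)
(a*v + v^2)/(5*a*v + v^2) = (a + v)/(5*a + v)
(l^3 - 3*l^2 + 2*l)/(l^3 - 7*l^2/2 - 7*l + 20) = 2*l*(l - 1)/(2*l^2 - 3*l - 20)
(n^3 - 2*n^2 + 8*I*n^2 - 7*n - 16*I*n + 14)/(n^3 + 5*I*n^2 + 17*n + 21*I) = (n - 2)/(n - 3*I)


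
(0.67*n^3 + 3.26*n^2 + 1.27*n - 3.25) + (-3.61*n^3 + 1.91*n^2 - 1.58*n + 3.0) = -2.94*n^3 + 5.17*n^2 - 0.31*n - 0.25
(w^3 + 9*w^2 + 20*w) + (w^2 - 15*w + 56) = w^3 + 10*w^2 + 5*w + 56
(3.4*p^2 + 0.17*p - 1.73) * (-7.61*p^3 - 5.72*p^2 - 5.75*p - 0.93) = -25.874*p^5 - 20.7417*p^4 - 7.3571*p^3 + 5.7561*p^2 + 9.7894*p + 1.6089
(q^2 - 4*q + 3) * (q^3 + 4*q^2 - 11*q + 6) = q^5 - 24*q^3 + 62*q^2 - 57*q + 18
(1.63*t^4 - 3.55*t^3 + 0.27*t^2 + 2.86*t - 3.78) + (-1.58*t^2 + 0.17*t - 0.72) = 1.63*t^4 - 3.55*t^3 - 1.31*t^2 + 3.03*t - 4.5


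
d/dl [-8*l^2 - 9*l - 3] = -16*l - 9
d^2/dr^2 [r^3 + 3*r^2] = 6*r + 6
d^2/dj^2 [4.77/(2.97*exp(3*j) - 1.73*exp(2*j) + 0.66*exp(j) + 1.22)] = ((-127.5021*exp(2*j) + 33.0084*exp(j) - 3.1482)*(2.97*exp(3*j) - 1.73*exp(2*j) + 0.66*exp(j) + 1.22) + 4.77*(8.91*exp(2*j) - 3.46*exp(j) + 0.66)*(17.82*exp(2*j) - 6.92*exp(j) + 1.32)*exp(j))*exp(j)/(2.97*exp(3*j) - 1.73*exp(2*j) + 0.66*exp(j) + 1.22)^3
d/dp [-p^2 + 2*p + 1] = 2 - 2*p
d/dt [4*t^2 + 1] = 8*t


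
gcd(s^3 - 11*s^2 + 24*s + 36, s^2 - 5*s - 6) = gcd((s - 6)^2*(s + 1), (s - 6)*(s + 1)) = s^2 - 5*s - 6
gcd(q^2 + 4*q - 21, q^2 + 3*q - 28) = q + 7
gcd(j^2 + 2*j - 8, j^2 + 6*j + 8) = j + 4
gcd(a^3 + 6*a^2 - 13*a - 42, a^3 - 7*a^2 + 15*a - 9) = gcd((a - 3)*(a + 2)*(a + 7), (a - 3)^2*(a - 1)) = a - 3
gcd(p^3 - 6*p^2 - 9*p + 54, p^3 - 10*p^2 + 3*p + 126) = p^2 - 3*p - 18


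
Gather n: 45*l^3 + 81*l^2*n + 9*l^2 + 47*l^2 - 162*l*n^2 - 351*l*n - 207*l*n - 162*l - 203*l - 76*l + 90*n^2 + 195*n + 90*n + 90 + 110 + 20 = 45*l^3 + 56*l^2 - 441*l + n^2*(90 - 162*l) + n*(81*l^2 - 558*l + 285) + 220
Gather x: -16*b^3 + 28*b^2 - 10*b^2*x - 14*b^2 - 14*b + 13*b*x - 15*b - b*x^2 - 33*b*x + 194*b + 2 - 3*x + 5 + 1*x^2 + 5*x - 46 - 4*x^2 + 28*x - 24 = -16*b^3 + 14*b^2 + 165*b + x^2*(-b - 3) + x*(-10*b^2 - 20*b + 30) - 63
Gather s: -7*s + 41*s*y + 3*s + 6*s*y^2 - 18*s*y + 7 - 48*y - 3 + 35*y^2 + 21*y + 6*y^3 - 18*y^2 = s*(6*y^2 + 23*y - 4) + 6*y^3 + 17*y^2 - 27*y + 4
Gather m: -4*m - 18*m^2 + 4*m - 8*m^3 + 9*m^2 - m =-8*m^3 - 9*m^2 - m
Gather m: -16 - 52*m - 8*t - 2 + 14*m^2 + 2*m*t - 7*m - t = 14*m^2 + m*(2*t - 59) - 9*t - 18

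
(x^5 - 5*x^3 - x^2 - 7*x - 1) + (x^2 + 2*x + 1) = x^5 - 5*x^3 - 5*x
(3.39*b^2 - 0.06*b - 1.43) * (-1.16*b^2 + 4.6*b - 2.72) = -3.9324*b^4 + 15.6636*b^3 - 7.838*b^2 - 6.4148*b + 3.8896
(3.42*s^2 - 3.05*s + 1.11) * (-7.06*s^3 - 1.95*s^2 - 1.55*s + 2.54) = -24.1452*s^5 + 14.864*s^4 - 7.1901*s^3 + 11.2498*s^2 - 9.4675*s + 2.8194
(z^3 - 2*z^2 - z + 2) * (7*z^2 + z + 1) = 7*z^5 - 13*z^4 - 8*z^3 + 11*z^2 + z + 2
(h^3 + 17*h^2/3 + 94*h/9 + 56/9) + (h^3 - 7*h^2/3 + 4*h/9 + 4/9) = 2*h^3 + 10*h^2/3 + 98*h/9 + 20/3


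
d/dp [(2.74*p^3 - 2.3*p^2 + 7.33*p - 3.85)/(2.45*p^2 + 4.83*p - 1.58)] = (6.713*p^4 + 26.4684*p^3 - 42.0551*p^2 + 26.133*p + 7.0141)/(6.0025*p^4 + 23.667*p^3 + 15.5869*p^2 - 15.2628*p + 2.4964)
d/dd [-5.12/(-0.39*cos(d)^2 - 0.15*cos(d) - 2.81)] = (3.9936*cos(d) + 0.768)*sin(d)/(0.39*cos(d)^2 + 0.15*cos(d) + 2.81)^2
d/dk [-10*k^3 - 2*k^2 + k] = -30*k^2 - 4*k + 1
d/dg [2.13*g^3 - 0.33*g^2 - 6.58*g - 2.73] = 6.39*g^2 - 0.66*g - 6.58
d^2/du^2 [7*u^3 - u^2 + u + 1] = 42*u - 2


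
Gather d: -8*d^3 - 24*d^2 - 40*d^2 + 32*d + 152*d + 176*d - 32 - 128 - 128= -8*d^3 - 64*d^2 + 360*d - 288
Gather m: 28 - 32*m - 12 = 16 - 32*m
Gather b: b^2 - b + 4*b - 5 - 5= b^2 + 3*b - 10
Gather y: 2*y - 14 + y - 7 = 3*y - 21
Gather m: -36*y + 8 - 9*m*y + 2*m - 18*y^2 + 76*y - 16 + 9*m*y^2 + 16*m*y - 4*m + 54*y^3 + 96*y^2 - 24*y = m*(9*y^2 + 7*y - 2) + 54*y^3 + 78*y^2 + 16*y - 8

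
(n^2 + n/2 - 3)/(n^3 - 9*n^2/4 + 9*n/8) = 4*(n + 2)/(n*(4*n - 3))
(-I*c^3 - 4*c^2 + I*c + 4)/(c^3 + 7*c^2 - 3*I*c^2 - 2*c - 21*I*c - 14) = (-I*c^3 - 4*c^2 + I*c + 4)/(c^3 + c^2*(7 - 3*I) - c*(2 + 21*I) - 14)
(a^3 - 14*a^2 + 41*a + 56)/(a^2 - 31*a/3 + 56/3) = 3*(a^2 - 6*a - 7)/(3*a - 7)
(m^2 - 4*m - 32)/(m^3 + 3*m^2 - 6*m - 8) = (m - 8)/(m^2 - m - 2)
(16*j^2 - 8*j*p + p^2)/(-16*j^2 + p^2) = (-4*j + p)/(4*j + p)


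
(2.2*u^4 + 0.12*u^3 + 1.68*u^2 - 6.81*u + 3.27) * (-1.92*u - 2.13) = -4.224*u^5 - 4.9164*u^4 - 3.4812*u^3 + 9.4968*u^2 + 8.2269*u - 6.9651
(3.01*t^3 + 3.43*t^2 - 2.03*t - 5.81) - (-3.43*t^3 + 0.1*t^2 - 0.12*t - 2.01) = 6.44*t^3 + 3.33*t^2 - 1.91*t - 3.8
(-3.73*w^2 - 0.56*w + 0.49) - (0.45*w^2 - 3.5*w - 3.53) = -4.18*w^2 + 2.94*w + 4.02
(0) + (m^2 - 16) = m^2 - 16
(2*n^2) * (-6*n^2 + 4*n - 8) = -12*n^4 + 8*n^3 - 16*n^2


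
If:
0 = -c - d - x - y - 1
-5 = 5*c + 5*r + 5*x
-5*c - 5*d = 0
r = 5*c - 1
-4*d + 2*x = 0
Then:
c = 0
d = 0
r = -1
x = 0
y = -1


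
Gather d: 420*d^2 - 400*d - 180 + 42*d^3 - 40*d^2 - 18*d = 42*d^3 + 380*d^2 - 418*d - 180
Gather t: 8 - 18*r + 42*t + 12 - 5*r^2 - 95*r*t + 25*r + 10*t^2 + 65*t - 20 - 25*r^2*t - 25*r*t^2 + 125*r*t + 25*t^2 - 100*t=-5*r^2 + 7*r + t^2*(35 - 25*r) + t*(-25*r^2 + 30*r + 7)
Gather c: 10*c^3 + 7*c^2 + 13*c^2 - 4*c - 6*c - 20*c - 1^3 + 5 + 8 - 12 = 10*c^3 + 20*c^2 - 30*c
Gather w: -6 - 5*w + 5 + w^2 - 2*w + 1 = w^2 - 7*w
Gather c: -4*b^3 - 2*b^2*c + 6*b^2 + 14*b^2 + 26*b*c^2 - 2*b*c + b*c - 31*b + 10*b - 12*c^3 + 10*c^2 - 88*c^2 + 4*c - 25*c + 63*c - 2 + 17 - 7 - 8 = -4*b^3 + 20*b^2 - 21*b - 12*c^3 + c^2*(26*b - 78) + c*(-2*b^2 - b + 42)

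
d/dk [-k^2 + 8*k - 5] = 8 - 2*k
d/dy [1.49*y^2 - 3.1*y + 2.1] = 2.98*y - 3.1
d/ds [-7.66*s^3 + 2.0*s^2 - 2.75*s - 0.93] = -22.98*s^2 + 4.0*s - 2.75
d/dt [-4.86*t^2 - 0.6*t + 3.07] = -9.72*t - 0.6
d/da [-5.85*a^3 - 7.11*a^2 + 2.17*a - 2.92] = -17.55*a^2 - 14.22*a + 2.17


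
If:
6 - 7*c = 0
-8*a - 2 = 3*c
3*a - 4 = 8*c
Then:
No Solution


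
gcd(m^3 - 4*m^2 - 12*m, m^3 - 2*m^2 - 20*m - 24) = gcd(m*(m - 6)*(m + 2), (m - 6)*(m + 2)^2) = m^2 - 4*m - 12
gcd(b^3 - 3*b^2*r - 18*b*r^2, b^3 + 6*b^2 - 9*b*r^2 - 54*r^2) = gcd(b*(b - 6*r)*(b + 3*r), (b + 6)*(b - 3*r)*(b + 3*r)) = b + 3*r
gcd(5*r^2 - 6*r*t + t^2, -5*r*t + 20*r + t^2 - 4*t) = 5*r - t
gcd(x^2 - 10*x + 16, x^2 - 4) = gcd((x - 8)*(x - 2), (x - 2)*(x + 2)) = x - 2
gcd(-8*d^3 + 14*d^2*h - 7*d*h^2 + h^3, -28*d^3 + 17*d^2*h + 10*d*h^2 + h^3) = d - h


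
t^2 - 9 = (t - 3)*(t + 3)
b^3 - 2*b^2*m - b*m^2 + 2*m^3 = (b - 2*m)*(b - m)*(b + m)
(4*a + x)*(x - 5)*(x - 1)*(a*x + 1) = 4*a^2*x^3 - 24*a^2*x^2 + 20*a^2*x + a*x^4 - 6*a*x^3 + 9*a*x^2 - 24*a*x + 20*a + x^3 - 6*x^2 + 5*x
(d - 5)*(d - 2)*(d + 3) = d^3 - 4*d^2 - 11*d + 30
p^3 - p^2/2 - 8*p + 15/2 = (p - 5/2)*(p - 1)*(p + 3)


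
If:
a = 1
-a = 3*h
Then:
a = 1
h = -1/3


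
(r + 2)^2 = r^2 + 4*r + 4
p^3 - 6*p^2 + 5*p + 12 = (p - 4)*(p - 3)*(p + 1)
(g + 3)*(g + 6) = g^2 + 9*g + 18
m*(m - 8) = m^2 - 8*m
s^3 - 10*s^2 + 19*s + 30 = (s - 6)*(s - 5)*(s + 1)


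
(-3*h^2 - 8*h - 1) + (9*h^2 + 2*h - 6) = 6*h^2 - 6*h - 7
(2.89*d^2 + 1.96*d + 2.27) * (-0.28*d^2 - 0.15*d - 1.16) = -0.8092*d^4 - 0.9823*d^3 - 4.282*d^2 - 2.6141*d - 2.6332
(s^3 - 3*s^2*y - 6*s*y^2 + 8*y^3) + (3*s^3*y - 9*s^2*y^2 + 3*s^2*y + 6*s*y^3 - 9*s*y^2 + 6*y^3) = 3*s^3*y + s^3 - 9*s^2*y^2 + 6*s*y^3 - 15*s*y^2 + 14*y^3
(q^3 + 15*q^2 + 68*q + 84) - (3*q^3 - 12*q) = -2*q^3 + 15*q^2 + 80*q + 84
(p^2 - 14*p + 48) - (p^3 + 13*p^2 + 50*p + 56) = -p^3 - 12*p^2 - 64*p - 8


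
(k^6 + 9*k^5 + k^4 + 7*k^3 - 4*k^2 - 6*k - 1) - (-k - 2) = k^6 + 9*k^5 + k^4 + 7*k^3 - 4*k^2 - 5*k + 1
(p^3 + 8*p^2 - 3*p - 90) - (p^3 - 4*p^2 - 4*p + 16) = 12*p^2 + p - 106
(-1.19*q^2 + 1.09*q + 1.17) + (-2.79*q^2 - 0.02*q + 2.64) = -3.98*q^2 + 1.07*q + 3.81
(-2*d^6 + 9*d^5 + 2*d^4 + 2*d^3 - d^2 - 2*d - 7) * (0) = 0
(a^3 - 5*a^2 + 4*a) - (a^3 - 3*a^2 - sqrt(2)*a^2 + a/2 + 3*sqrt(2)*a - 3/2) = -2*a^2 + sqrt(2)*a^2 - 3*sqrt(2)*a + 7*a/2 + 3/2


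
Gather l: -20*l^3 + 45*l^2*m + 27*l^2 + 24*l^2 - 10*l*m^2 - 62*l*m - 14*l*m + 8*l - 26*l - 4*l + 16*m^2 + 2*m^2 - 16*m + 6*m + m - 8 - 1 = -20*l^3 + l^2*(45*m + 51) + l*(-10*m^2 - 76*m - 22) + 18*m^2 - 9*m - 9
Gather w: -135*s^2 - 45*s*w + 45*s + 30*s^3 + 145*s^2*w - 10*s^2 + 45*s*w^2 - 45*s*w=30*s^3 - 145*s^2 + 45*s*w^2 + 45*s + w*(145*s^2 - 90*s)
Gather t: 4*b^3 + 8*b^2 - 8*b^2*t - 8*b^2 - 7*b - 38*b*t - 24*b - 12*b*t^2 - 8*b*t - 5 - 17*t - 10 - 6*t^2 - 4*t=4*b^3 - 31*b + t^2*(-12*b - 6) + t*(-8*b^2 - 46*b - 21) - 15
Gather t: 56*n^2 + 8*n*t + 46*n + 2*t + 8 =56*n^2 + 46*n + t*(8*n + 2) + 8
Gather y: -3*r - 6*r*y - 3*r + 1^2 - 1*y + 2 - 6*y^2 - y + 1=-6*r - 6*y^2 + y*(-6*r - 2) + 4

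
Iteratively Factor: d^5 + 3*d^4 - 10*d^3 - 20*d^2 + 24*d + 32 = (d + 2)*(d^4 + d^3 - 12*d^2 + 4*d + 16) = (d - 2)*(d + 2)*(d^3 + 3*d^2 - 6*d - 8) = (d - 2)*(d + 1)*(d + 2)*(d^2 + 2*d - 8) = (d - 2)*(d + 1)*(d + 2)*(d + 4)*(d - 2)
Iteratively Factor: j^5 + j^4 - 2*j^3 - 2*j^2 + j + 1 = (j + 1)*(j^4 - 2*j^2 + 1) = (j + 1)^2*(j^3 - j^2 - j + 1) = (j - 1)*(j + 1)^2*(j^2 - 1) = (j - 1)^2*(j + 1)^2*(j + 1)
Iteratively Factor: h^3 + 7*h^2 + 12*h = (h + 3)*(h^2 + 4*h) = (h + 3)*(h + 4)*(h)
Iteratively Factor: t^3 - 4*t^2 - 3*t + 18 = (t - 3)*(t^2 - t - 6) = (t - 3)*(t + 2)*(t - 3)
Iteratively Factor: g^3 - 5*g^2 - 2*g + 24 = (g - 3)*(g^2 - 2*g - 8) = (g - 4)*(g - 3)*(g + 2)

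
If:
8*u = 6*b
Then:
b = 4*u/3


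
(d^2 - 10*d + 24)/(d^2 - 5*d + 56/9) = 9*(d^2 - 10*d + 24)/(9*d^2 - 45*d + 56)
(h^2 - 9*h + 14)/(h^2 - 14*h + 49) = (h - 2)/(h - 7)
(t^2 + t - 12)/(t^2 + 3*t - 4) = (t - 3)/(t - 1)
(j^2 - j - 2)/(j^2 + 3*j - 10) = (j + 1)/(j + 5)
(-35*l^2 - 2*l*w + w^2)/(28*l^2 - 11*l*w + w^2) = (5*l + w)/(-4*l + w)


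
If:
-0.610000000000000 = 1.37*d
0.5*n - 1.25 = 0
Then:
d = -0.45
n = 2.50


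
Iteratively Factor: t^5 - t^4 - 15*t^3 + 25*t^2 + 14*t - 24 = (t + 1)*(t^4 - 2*t^3 - 13*t^2 + 38*t - 24) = (t - 3)*(t + 1)*(t^3 + t^2 - 10*t + 8) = (t - 3)*(t - 2)*(t + 1)*(t^2 + 3*t - 4) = (t - 3)*(t - 2)*(t - 1)*(t + 1)*(t + 4)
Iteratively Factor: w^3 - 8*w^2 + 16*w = (w)*(w^2 - 8*w + 16) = w*(w - 4)*(w - 4)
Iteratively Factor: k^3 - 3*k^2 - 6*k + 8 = (k - 4)*(k^2 + k - 2) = (k - 4)*(k - 1)*(k + 2)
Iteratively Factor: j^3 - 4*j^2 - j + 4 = (j - 4)*(j^2 - 1) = (j - 4)*(j - 1)*(j + 1)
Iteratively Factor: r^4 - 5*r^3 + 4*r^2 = (r)*(r^3 - 5*r^2 + 4*r) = r^2*(r^2 - 5*r + 4) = r^2*(r - 4)*(r - 1)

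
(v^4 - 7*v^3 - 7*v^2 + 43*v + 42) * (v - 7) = v^5 - 14*v^4 + 42*v^3 + 92*v^2 - 259*v - 294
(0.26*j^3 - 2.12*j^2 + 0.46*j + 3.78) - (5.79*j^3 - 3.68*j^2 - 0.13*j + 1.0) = -5.53*j^3 + 1.56*j^2 + 0.59*j + 2.78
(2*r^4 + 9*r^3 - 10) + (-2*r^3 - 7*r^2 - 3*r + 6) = 2*r^4 + 7*r^3 - 7*r^2 - 3*r - 4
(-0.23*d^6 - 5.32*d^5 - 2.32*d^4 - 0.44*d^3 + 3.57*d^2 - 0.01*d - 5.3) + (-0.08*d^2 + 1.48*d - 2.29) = -0.23*d^6 - 5.32*d^5 - 2.32*d^4 - 0.44*d^3 + 3.49*d^2 + 1.47*d - 7.59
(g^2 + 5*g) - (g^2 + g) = 4*g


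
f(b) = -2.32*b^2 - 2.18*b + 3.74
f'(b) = -4.64*b - 2.18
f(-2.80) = -8.34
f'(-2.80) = 10.81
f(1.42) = -4.03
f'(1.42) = -8.77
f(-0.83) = 3.95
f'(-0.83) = 1.67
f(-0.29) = 4.18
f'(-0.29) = -0.83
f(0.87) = 0.09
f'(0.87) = -6.22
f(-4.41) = -31.77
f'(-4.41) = 18.28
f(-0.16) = 4.03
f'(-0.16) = -1.44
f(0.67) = 1.24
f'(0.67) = -5.29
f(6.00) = -92.86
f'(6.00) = -30.02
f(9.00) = -203.80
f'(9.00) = -43.94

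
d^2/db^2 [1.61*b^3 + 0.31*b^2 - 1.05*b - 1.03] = 9.66*b + 0.62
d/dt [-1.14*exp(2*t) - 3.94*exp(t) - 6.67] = (-2.28*exp(t) - 3.94)*exp(t)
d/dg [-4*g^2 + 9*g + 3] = 9 - 8*g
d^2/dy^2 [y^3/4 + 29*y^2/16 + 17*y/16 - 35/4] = 3*y/2 + 29/8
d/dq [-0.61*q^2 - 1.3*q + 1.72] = -1.22*q - 1.3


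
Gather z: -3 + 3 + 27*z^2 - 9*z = 27*z^2 - 9*z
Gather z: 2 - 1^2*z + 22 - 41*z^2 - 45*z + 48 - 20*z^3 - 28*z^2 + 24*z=-20*z^3 - 69*z^2 - 22*z + 72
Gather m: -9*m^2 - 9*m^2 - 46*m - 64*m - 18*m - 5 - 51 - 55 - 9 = -18*m^2 - 128*m - 120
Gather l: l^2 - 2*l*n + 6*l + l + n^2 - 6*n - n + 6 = l^2 + l*(7 - 2*n) + n^2 - 7*n + 6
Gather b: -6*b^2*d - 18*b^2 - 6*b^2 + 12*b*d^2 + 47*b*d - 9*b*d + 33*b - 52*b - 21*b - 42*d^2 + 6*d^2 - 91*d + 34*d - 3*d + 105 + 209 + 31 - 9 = b^2*(-6*d - 24) + b*(12*d^2 + 38*d - 40) - 36*d^2 - 60*d + 336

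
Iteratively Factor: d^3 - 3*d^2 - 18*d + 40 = (d - 5)*(d^2 + 2*d - 8) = (d - 5)*(d - 2)*(d + 4)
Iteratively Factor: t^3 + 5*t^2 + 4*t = (t + 4)*(t^2 + t) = (t + 1)*(t + 4)*(t)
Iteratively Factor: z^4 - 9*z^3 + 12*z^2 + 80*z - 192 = (z - 4)*(z^3 - 5*z^2 - 8*z + 48) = (z - 4)^2*(z^2 - z - 12) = (z - 4)^3*(z + 3)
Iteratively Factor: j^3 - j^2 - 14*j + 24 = (j - 2)*(j^2 + j - 12) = (j - 3)*(j - 2)*(j + 4)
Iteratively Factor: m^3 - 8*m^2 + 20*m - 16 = (m - 4)*(m^2 - 4*m + 4) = (m - 4)*(m - 2)*(m - 2)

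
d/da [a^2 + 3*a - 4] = 2*a + 3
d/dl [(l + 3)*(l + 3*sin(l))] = l + (l + 3)*(3*cos(l) + 1) + 3*sin(l)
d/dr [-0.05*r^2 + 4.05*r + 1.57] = 4.05 - 0.1*r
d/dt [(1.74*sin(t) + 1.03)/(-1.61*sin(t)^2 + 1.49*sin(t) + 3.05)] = (2.8014*sin(t)^2 + 3.3166*sin(t) + 3.7723)*cos(t)/(2.5921*sin(t)^4 - 4.7978*sin(t)^3 - 7.6009*sin(t)^2 + 9.089*sin(t) + 9.3025)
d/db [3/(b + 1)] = -3/(b + 1)^2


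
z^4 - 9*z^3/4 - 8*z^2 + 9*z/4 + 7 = (z - 4)*(z - 1)*(z + 1)*(z + 7/4)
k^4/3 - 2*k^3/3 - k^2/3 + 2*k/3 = k*(k/3 + 1/3)*(k - 2)*(k - 1)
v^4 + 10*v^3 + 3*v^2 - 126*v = v*(v - 3)*(v + 6)*(v + 7)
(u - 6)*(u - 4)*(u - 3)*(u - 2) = u^4 - 15*u^3 + 80*u^2 - 180*u + 144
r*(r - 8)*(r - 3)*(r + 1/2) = r^4 - 21*r^3/2 + 37*r^2/2 + 12*r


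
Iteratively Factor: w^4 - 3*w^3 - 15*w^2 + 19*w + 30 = (w + 3)*(w^3 - 6*w^2 + 3*w + 10) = (w + 1)*(w + 3)*(w^2 - 7*w + 10) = (w - 2)*(w + 1)*(w + 3)*(w - 5)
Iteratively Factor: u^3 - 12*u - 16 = (u - 4)*(u^2 + 4*u + 4) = (u - 4)*(u + 2)*(u + 2)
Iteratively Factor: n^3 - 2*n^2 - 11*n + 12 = (n + 3)*(n^2 - 5*n + 4) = (n - 1)*(n + 3)*(n - 4)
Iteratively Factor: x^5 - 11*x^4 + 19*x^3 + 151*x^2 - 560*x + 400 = (x - 1)*(x^4 - 10*x^3 + 9*x^2 + 160*x - 400) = (x - 5)*(x - 1)*(x^3 - 5*x^2 - 16*x + 80) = (x - 5)*(x - 4)*(x - 1)*(x^2 - x - 20) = (x - 5)*(x - 4)*(x - 1)*(x + 4)*(x - 5)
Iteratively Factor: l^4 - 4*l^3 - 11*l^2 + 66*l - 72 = (l - 2)*(l^3 - 2*l^2 - 15*l + 36) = (l - 3)*(l - 2)*(l^2 + l - 12) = (l - 3)*(l - 2)*(l + 4)*(l - 3)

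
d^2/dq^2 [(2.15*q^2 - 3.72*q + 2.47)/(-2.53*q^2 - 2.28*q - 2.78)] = (72.426816*q^3 - 4.13047800000002*q^2 - 242.473176*q - 71.324916)/(16.194277*q^6 + 43.782156*q^5 + 92.839362*q^4 + 108.069264*q^3 + 102.013212*q^2 + 52.862256*q + 21.484952)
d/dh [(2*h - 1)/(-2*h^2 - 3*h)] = (4*h^2 - 4*h - 3)/(h^2*(4*h^2 + 12*h + 9))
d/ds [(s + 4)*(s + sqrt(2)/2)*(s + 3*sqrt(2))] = 3*s^2 + 8*s + 7*sqrt(2)*s + 3 + 14*sqrt(2)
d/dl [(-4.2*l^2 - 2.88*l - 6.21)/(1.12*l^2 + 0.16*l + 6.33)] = (2.5536*l^2 - 39.2616*l - 17.2368)/(1.2544*l^4 + 0.3584*l^3 + 14.2048*l^2 + 2.0256*l + 40.0689)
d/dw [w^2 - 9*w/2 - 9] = 2*w - 9/2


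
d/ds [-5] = 0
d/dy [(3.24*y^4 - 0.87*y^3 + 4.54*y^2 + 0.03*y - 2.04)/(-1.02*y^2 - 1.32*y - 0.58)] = (-6.6096*y^5 - 11.943*y^4 - 5.22*y^3 - 4.4484*y^2 - 9.428*y - 2.7102)/(1.0404*y^4 + 2.6928*y^3 + 2.9256*y^2 + 1.5312*y + 0.3364)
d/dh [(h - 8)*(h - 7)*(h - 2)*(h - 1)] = 4*h^3 - 54*h^2 + 206*h - 198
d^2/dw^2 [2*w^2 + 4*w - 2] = 4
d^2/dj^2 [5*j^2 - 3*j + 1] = 10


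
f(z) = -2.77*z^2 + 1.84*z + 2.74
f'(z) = 1.84 - 5.54*z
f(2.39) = -8.68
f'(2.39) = -11.40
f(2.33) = -8.01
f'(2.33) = -11.07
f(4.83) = -52.99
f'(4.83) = -24.92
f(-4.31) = -56.65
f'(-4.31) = 25.72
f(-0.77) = -0.32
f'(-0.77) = 6.11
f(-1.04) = -2.17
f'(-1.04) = 7.60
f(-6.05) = -109.78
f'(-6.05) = 35.36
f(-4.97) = -74.83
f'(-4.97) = 29.37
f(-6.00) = -108.02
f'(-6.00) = 35.08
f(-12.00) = -418.22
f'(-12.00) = 68.32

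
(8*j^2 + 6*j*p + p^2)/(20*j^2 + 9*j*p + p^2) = (2*j + p)/(5*j + p)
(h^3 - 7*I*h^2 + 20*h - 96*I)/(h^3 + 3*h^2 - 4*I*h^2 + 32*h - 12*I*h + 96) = (h - 3*I)/(h + 3)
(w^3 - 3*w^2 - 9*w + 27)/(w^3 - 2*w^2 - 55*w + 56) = (w^3 - 3*w^2 - 9*w + 27)/(w^3 - 2*w^2 - 55*w + 56)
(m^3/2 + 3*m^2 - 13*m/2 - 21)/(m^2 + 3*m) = (m^3 + 6*m^2 - 13*m - 42)/(2*m*(m + 3))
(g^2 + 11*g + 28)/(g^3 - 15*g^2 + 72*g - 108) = (g^2 + 11*g + 28)/(g^3 - 15*g^2 + 72*g - 108)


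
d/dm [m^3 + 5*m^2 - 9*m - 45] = 3*m^2 + 10*m - 9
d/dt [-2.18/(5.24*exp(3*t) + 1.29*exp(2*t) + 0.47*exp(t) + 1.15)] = (34.2696*exp(2*t) + 5.6244*exp(t) + 1.0246)*exp(t)/(5.24*exp(3*t) + 1.29*exp(2*t) + 0.47*exp(t) + 1.15)^2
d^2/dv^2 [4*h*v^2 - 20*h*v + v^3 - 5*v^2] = 8*h + 6*v - 10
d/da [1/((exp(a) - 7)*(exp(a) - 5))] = 2*(6 - exp(a))*exp(a)/(exp(4*a) - 24*exp(3*a) + 214*exp(2*a) - 840*exp(a) + 1225)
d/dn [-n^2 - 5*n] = -2*n - 5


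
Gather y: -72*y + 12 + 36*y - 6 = 6 - 36*y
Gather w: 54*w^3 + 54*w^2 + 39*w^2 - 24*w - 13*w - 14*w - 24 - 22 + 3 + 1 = 54*w^3 + 93*w^2 - 51*w - 42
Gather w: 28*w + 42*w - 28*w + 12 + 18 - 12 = 42*w + 18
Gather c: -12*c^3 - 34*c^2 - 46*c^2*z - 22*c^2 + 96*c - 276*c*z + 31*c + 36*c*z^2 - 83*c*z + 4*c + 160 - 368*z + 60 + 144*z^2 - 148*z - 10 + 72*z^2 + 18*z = -12*c^3 + c^2*(-46*z - 56) + c*(36*z^2 - 359*z + 131) + 216*z^2 - 498*z + 210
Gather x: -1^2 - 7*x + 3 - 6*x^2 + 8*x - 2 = -6*x^2 + x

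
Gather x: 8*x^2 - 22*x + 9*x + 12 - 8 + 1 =8*x^2 - 13*x + 5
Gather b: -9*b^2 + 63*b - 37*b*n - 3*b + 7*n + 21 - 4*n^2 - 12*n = -9*b^2 + b*(60 - 37*n) - 4*n^2 - 5*n + 21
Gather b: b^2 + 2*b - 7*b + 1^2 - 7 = b^2 - 5*b - 6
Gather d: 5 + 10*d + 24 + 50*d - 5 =60*d + 24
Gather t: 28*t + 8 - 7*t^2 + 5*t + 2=-7*t^2 + 33*t + 10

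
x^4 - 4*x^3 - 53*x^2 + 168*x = x*(x - 8)*(x - 3)*(x + 7)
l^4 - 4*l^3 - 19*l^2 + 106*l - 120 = (l - 4)*(l - 3)*(l - 2)*(l + 5)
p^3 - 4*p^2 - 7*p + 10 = (p - 5)*(p - 1)*(p + 2)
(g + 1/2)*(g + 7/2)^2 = g^3 + 15*g^2/2 + 63*g/4 + 49/8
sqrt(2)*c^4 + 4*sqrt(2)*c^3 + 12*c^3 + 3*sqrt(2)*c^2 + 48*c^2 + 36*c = c*(c + 3)*(c + 6*sqrt(2))*(sqrt(2)*c + sqrt(2))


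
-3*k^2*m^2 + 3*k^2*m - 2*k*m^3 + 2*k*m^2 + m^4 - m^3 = m*(-3*k + m)*(k + m)*(m - 1)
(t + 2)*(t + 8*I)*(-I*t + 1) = -I*t^3 + 9*t^2 - 2*I*t^2 + 18*t + 8*I*t + 16*I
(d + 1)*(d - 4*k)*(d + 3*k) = d^3 - d^2*k + d^2 - 12*d*k^2 - d*k - 12*k^2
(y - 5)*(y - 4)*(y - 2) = y^3 - 11*y^2 + 38*y - 40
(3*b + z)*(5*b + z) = 15*b^2 + 8*b*z + z^2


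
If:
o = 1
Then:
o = 1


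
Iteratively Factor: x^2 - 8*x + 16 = (x - 4)*(x - 4)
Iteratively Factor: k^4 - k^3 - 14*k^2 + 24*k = (k - 3)*(k^3 + 2*k^2 - 8*k) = k*(k - 3)*(k^2 + 2*k - 8) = k*(k - 3)*(k - 2)*(k + 4)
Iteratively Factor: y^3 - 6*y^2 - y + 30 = (y + 2)*(y^2 - 8*y + 15) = (y - 3)*(y + 2)*(y - 5)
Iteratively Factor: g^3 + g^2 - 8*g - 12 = (g + 2)*(g^2 - g - 6) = (g - 3)*(g + 2)*(g + 2)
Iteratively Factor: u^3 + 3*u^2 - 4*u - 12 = (u + 2)*(u^2 + u - 6) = (u - 2)*(u + 2)*(u + 3)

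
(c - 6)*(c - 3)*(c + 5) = c^3 - 4*c^2 - 27*c + 90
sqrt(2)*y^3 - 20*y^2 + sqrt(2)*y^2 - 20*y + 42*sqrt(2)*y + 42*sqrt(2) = (y - 7*sqrt(2))*(y - 3*sqrt(2))*(sqrt(2)*y + sqrt(2))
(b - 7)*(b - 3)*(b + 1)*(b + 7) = b^4 - 2*b^3 - 52*b^2 + 98*b + 147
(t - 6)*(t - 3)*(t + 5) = t^3 - 4*t^2 - 27*t + 90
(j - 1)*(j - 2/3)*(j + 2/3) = j^3 - j^2 - 4*j/9 + 4/9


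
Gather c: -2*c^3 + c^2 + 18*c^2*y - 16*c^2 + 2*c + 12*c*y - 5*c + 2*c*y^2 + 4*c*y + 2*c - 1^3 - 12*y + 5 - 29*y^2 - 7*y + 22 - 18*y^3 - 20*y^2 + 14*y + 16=-2*c^3 + c^2*(18*y - 15) + c*(2*y^2 + 16*y - 1) - 18*y^3 - 49*y^2 - 5*y + 42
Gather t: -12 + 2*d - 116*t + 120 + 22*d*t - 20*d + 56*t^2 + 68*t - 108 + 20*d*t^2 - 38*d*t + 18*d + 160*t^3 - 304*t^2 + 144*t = 160*t^3 + t^2*(20*d - 248) + t*(96 - 16*d)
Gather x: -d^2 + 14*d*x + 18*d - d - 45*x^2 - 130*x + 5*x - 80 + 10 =-d^2 + 17*d - 45*x^2 + x*(14*d - 125) - 70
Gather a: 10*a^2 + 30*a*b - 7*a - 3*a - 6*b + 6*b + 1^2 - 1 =10*a^2 + a*(30*b - 10)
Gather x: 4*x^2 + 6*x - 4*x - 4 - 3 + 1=4*x^2 + 2*x - 6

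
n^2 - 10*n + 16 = (n - 8)*(n - 2)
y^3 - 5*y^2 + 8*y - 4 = (y - 2)^2*(y - 1)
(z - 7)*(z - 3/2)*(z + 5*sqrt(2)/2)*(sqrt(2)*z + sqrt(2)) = sqrt(2)*z^4 - 15*sqrt(2)*z^3/2 + 5*z^3 - 75*z^2/2 + 2*sqrt(2)*z^2 + 10*z + 21*sqrt(2)*z/2 + 105/2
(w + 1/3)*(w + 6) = w^2 + 19*w/3 + 2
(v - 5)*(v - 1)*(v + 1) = v^3 - 5*v^2 - v + 5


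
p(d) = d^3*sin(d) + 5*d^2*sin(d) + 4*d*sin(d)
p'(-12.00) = -721.55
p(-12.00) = -566.62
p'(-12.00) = -721.55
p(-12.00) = -566.62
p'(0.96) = 18.76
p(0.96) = 7.65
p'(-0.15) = -0.87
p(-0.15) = 0.07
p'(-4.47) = 20.43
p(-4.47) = -7.08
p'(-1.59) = 4.27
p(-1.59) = -2.26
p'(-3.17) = -5.64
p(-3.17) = 0.16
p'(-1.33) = 4.16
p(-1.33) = -1.14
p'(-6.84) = -136.45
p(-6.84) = 59.95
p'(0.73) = 13.05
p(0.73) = 3.98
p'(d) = d^3*cos(d) + 3*d^2*sin(d) + 5*d^2*cos(d) + 10*d*sin(d) + 4*d*cos(d) + 4*sin(d)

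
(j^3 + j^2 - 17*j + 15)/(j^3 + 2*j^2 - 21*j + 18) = (j + 5)/(j + 6)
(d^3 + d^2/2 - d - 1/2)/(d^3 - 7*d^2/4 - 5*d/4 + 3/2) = 2*(2*d^2 - d - 1)/(4*d^2 - 11*d + 6)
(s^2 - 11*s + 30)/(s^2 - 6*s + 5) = (s - 6)/(s - 1)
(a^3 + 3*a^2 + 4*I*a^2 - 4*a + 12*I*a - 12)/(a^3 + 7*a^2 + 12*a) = (a^2 + 4*I*a - 4)/(a*(a + 4))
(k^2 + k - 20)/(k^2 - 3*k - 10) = (-k^2 - k + 20)/(-k^2 + 3*k + 10)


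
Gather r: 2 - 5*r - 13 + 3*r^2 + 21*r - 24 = 3*r^2 + 16*r - 35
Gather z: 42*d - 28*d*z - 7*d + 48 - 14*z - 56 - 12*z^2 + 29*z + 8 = 35*d - 12*z^2 + z*(15 - 28*d)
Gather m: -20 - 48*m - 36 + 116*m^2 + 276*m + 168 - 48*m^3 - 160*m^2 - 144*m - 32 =-48*m^3 - 44*m^2 + 84*m + 80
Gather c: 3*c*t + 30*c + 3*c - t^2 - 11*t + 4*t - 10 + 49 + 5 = c*(3*t + 33) - t^2 - 7*t + 44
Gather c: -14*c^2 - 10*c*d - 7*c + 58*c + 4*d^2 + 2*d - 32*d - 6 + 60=-14*c^2 + c*(51 - 10*d) + 4*d^2 - 30*d + 54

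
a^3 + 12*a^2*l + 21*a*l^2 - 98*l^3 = (a - 2*l)*(a + 7*l)^2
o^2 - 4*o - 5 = (o - 5)*(o + 1)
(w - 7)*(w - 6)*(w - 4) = w^3 - 17*w^2 + 94*w - 168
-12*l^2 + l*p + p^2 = (-3*l + p)*(4*l + p)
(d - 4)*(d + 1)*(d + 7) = d^3 + 4*d^2 - 25*d - 28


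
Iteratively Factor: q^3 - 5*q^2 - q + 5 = (q - 1)*(q^2 - 4*q - 5) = (q - 5)*(q - 1)*(q + 1)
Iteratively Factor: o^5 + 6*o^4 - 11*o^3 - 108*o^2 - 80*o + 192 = (o + 4)*(o^4 + 2*o^3 - 19*o^2 - 32*o + 48) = (o + 3)*(o + 4)*(o^3 - o^2 - 16*o + 16) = (o + 3)*(o + 4)^2*(o^2 - 5*o + 4) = (o - 4)*(o + 3)*(o + 4)^2*(o - 1)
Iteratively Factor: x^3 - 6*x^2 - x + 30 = (x + 2)*(x^2 - 8*x + 15) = (x - 3)*(x + 2)*(x - 5)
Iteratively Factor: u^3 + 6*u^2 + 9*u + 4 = (u + 1)*(u^2 + 5*u + 4) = (u + 1)^2*(u + 4)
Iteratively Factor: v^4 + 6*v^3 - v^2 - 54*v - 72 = (v + 2)*(v^3 + 4*v^2 - 9*v - 36) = (v - 3)*(v + 2)*(v^2 + 7*v + 12) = (v - 3)*(v + 2)*(v + 4)*(v + 3)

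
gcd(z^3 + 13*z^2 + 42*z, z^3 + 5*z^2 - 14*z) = z^2 + 7*z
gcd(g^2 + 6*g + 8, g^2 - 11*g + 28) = 1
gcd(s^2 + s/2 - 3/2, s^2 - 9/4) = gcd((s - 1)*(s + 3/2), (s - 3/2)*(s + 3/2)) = s + 3/2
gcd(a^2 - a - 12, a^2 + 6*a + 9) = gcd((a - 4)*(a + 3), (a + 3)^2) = a + 3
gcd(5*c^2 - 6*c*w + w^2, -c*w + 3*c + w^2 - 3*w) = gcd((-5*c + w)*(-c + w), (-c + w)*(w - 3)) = -c + w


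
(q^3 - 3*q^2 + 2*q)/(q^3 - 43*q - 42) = q*(-q^2 + 3*q - 2)/(-q^3 + 43*q + 42)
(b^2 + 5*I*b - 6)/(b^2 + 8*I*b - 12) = (b + 3*I)/(b + 6*I)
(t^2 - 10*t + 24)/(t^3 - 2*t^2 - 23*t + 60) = (t - 6)/(t^2 + 2*t - 15)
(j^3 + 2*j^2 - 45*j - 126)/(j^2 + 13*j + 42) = (j^2 - 4*j - 21)/(j + 7)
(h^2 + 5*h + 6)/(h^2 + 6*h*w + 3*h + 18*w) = (h + 2)/(h + 6*w)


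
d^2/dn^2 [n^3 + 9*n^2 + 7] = 6*n + 18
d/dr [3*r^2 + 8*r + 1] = 6*r + 8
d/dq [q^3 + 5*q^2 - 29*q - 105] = 3*q^2 + 10*q - 29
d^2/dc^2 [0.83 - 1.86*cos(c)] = 1.86*cos(c)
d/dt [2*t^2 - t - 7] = 4*t - 1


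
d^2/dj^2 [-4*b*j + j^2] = 2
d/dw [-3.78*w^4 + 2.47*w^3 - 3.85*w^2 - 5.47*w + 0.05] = -15.12*w^3 + 7.41*w^2 - 7.7*w - 5.47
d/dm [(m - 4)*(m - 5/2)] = 2*m - 13/2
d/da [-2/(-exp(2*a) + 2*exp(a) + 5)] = 4*(1 - exp(a))*exp(a)/(-exp(2*a) + 2*exp(a) + 5)^2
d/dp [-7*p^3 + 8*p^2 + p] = -21*p^2 + 16*p + 1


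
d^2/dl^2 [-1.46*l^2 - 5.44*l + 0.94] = -2.92000000000000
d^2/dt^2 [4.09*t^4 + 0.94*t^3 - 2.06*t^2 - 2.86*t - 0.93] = 49.08*t^2 + 5.64*t - 4.12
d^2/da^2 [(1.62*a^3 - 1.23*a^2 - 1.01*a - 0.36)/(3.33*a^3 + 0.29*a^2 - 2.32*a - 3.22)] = (-5.6843418860808e-14*a^7 - 30.407562*a^6 + 7.89409799999999*a^5 + 97.6762260000001*a^4 - 187.171798*a^3 - 47.731428*a^2 + 73.414452*a - 14.96372)/(36.926037*a^9 + 9.647343*a^8 - 76.338585*a^7 - 120.536929*a^6 + 34.527516*a^5 + 153.128874*a^4 + 104.091644*a^3 - 42.973476*a^2 - 72.164064*a - 33.386248)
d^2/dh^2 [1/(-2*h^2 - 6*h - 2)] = (h^2 + 3*h - (2*h + 3)^2 + 1)/(h^2 + 3*h + 1)^3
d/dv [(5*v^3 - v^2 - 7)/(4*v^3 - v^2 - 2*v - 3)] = (-v^4 - 20*v^3 + 41*v^2 - 8*v - 14)/(16*v^6 - 8*v^5 - 15*v^4 - 20*v^3 + 10*v^2 + 12*v + 9)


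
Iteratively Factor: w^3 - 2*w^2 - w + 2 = (w + 1)*(w^2 - 3*w + 2) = (w - 1)*(w + 1)*(w - 2)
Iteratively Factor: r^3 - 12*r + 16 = (r + 4)*(r^2 - 4*r + 4) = (r - 2)*(r + 4)*(r - 2)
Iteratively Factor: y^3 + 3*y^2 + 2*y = (y)*(y^2 + 3*y + 2) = y*(y + 1)*(y + 2)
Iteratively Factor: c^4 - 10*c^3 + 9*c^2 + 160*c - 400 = (c - 5)*(c^3 - 5*c^2 - 16*c + 80) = (c - 5)^2*(c^2 - 16) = (c - 5)^2*(c + 4)*(c - 4)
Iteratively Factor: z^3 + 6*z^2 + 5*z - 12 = (z + 4)*(z^2 + 2*z - 3) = (z - 1)*(z + 4)*(z + 3)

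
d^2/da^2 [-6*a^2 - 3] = -12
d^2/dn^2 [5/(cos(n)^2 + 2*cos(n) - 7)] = 5*(-8*sin(n)^4 + 68*sin(n)^2 - 13*cos(n) - 3*cos(3*n) - 16)/(2*(-sin(n)^2 + 2*cos(n) - 6)^3)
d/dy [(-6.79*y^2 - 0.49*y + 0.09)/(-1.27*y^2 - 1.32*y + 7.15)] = (8.3405*y^2 - 96.8684*y - 3.3847)/(1.6129*y^4 + 3.3528*y^3 - 16.4186*y^2 - 18.876*y + 51.1225)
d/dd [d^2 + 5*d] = 2*d + 5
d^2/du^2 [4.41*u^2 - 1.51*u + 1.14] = 8.82000000000000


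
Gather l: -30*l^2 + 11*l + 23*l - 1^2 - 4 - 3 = -30*l^2 + 34*l - 8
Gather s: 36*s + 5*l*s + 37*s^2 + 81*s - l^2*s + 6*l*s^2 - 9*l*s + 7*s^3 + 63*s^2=7*s^3 + s^2*(6*l + 100) + s*(-l^2 - 4*l + 117)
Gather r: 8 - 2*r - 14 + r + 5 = -r - 1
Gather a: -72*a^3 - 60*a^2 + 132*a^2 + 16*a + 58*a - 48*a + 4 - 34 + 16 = -72*a^3 + 72*a^2 + 26*a - 14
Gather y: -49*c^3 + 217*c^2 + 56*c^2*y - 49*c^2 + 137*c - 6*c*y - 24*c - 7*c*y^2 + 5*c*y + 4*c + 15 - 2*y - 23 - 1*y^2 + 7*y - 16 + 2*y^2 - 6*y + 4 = -49*c^3 + 168*c^2 + 117*c + y^2*(1 - 7*c) + y*(56*c^2 - c - 1) - 20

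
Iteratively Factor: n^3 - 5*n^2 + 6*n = (n)*(n^2 - 5*n + 6) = n*(n - 2)*(n - 3)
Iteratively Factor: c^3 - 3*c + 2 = (c - 1)*(c^2 + c - 2) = (c - 1)^2*(c + 2)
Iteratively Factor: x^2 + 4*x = (x + 4)*(x)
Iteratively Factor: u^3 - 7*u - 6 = (u + 2)*(u^2 - 2*u - 3) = (u + 1)*(u + 2)*(u - 3)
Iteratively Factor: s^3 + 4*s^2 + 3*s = (s)*(s^2 + 4*s + 3) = s*(s + 3)*(s + 1)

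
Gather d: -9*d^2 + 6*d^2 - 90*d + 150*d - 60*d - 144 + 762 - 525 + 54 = 147 - 3*d^2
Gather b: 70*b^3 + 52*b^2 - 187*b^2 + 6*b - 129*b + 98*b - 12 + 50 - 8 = 70*b^3 - 135*b^2 - 25*b + 30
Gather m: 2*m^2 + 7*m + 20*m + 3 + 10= 2*m^2 + 27*m + 13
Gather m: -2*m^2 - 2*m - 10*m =-2*m^2 - 12*m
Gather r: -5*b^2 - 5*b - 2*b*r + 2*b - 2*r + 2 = -5*b^2 - 3*b + r*(-2*b - 2) + 2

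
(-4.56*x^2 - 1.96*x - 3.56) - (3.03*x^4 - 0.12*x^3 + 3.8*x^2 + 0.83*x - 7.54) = -3.03*x^4 + 0.12*x^3 - 8.36*x^2 - 2.79*x + 3.98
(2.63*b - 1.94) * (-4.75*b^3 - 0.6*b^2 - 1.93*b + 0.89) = -12.4925*b^4 + 7.637*b^3 - 3.9119*b^2 + 6.0849*b - 1.7266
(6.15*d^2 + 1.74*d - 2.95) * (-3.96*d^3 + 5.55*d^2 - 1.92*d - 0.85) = -24.354*d^5 + 27.2421*d^4 + 9.531*d^3 - 24.9408*d^2 + 4.185*d + 2.5075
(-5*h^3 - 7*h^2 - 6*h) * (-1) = 5*h^3 + 7*h^2 + 6*h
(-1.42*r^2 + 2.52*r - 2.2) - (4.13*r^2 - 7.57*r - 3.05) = -5.55*r^2 + 10.09*r + 0.85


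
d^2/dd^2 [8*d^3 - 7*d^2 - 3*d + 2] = 48*d - 14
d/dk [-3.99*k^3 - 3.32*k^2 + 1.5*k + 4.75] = -11.97*k^2 - 6.64*k + 1.5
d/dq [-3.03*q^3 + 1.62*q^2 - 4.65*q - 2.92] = -9.09*q^2 + 3.24*q - 4.65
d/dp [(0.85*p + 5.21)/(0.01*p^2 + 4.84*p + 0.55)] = (0.0085*p^2 + 4.114*p - (0.02*p + 4.84)*(0.85*p + 5.21) + 0.4675)/(0.01*p^2 + 4.84*p + 0.55)^2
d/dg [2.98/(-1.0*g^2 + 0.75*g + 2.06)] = (5.96*g - 2.235)/(-1.0*g^2 + 0.75*g + 2.06)^2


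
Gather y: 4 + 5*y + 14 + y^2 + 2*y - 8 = y^2 + 7*y + 10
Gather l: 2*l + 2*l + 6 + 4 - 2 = 4*l + 8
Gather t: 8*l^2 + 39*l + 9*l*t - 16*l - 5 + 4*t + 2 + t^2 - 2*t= 8*l^2 + 23*l + t^2 + t*(9*l + 2) - 3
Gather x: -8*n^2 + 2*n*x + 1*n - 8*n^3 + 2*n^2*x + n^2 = -8*n^3 - 7*n^2 + n + x*(2*n^2 + 2*n)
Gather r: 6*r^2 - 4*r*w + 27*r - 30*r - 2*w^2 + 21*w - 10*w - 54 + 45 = 6*r^2 + r*(-4*w - 3) - 2*w^2 + 11*w - 9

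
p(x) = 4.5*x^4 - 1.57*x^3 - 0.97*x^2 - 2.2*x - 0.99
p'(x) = 18.0*x^3 - 4.71*x^2 - 1.94*x - 2.2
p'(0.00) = -2.20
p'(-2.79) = -424.37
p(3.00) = 305.79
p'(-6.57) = -5297.44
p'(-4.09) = -1304.58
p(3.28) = 446.80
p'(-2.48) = -300.91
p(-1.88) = 66.36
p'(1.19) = 19.15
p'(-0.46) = -4.06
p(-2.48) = 192.67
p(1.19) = 1.40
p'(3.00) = 435.59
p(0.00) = -0.99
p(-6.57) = 8801.27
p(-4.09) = 1358.43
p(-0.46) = 0.17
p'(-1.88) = -134.80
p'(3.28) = 575.94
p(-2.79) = 304.36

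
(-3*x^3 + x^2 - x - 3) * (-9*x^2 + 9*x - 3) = 27*x^5 - 36*x^4 + 27*x^3 + 15*x^2 - 24*x + 9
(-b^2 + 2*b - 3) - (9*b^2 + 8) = -10*b^2 + 2*b - 11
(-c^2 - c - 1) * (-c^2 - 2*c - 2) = c^4 + 3*c^3 + 5*c^2 + 4*c + 2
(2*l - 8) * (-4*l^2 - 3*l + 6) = -8*l^3 + 26*l^2 + 36*l - 48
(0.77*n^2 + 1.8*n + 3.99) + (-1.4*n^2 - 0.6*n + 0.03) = -0.63*n^2 + 1.2*n + 4.02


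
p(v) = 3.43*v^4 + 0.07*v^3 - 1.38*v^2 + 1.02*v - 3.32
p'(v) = 13.72*v^3 + 0.21*v^2 - 2.76*v + 1.02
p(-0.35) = -3.80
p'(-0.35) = 1.42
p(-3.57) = 529.41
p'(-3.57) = -610.70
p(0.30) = -3.11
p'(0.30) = 0.58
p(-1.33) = 3.45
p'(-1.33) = -27.22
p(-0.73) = -3.85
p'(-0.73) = -2.19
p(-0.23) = -3.62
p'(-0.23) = 1.50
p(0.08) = -3.25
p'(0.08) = 0.81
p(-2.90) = 223.01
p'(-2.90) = -323.83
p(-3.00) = 257.14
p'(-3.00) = -359.25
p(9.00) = 22449.34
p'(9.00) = 9995.07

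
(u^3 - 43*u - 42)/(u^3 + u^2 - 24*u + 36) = (u^2 - 6*u - 7)/(u^2 - 5*u + 6)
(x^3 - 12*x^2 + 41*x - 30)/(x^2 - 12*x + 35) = (x^2 - 7*x + 6)/(x - 7)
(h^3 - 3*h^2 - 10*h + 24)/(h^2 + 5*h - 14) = (h^2 - h - 12)/(h + 7)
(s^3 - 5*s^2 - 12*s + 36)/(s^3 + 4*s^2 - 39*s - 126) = (s - 2)/(s + 7)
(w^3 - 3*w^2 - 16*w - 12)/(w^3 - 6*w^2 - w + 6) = (w + 2)/(w - 1)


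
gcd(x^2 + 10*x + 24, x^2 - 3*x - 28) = x + 4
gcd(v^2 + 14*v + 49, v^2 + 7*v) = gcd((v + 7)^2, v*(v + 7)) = v + 7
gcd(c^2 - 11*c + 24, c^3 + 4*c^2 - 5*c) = 1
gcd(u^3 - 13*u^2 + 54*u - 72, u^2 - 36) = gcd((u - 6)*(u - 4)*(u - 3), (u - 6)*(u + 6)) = u - 6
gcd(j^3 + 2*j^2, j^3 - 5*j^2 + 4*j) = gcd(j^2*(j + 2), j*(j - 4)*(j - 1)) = j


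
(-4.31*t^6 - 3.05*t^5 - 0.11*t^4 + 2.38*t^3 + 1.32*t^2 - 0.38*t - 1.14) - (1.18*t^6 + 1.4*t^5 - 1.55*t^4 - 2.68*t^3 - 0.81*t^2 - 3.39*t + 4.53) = -5.49*t^6 - 4.45*t^5 + 1.44*t^4 + 5.06*t^3 + 2.13*t^2 + 3.01*t - 5.67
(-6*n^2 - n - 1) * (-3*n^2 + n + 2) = 18*n^4 - 3*n^3 - 10*n^2 - 3*n - 2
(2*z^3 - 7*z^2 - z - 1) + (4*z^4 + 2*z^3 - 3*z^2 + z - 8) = 4*z^4 + 4*z^3 - 10*z^2 - 9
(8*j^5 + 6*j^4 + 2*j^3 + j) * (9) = 72*j^5 + 54*j^4 + 18*j^3 + 9*j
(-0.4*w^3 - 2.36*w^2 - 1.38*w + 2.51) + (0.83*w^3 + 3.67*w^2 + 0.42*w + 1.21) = 0.43*w^3 + 1.31*w^2 - 0.96*w + 3.72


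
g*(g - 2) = g^2 - 2*g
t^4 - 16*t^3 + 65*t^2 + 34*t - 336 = (t - 8)*(t - 7)*(t - 3)*(t + 2)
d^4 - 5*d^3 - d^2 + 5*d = d*(d - 5)*(d - 1)*(d + 1)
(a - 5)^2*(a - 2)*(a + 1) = a^4 - 11*a^3 + 33*a^2 - 5*a - 50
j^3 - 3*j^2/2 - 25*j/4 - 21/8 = (j - 7/2)*(j + 1/2)*(j + 3/2)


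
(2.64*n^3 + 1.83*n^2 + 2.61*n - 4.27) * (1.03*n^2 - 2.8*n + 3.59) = 2.7192*n^5 - 5.5071*n^4 + 7.0419*n^3 - 5.1364*n^2 + 21.3259*n - 15.3293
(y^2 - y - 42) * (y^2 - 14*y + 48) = y^4 - 15*y^3 + 20*y^2 + 540*y - 2016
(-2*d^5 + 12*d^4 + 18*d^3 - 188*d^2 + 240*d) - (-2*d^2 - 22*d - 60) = -2*d^5 + 12*d^4 + 18*d^3 - 186*d^2 + 262*d + 60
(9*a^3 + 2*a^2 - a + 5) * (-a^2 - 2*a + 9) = -9*a^5 - 20*a^4 + 78*a^3 + 15*a^2 - 19*a + 45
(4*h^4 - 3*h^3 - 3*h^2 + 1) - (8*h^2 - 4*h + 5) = 4*h^4 - 3*h^3 - 11*h^2 + 4*h - 4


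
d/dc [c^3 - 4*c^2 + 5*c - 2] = 3*c^2 - 8*c + 5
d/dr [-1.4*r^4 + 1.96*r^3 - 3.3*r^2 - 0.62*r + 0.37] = -5.6*r^3 + 5.88*r^2 - 6.6*r - 0.62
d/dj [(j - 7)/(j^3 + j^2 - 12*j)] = (j*(j^2 + j - 12) - (j - 7)*(3*j^2 + 2*j - 12))/(j^2*(j^2 + j - 12)^2)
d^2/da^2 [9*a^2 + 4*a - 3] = 18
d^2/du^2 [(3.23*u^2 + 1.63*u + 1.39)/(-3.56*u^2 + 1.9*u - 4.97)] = (-85.011376*u^3 + 237.196392*u^2 + 229.451256*u - 151.200698)/(45.118016*u^6 - 72.23952*u^5 + 227.518176*u^4 - 208.56148*u^3 + 317.630712*u^2 - 140.79513*u + 122.763473)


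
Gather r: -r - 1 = -r - 1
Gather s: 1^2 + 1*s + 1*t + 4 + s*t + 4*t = s*(t + 1) + 5*t + 5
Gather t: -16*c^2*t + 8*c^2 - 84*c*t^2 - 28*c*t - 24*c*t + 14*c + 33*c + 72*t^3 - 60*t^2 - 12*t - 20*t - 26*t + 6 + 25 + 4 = 8*c^2 + 47*c + 72*t^3 + t^2*(-84*c - 60) + t*(-16*c^2 - 52*c - 58) + 35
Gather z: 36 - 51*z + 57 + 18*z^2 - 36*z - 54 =18*z^2 - 87*z + 39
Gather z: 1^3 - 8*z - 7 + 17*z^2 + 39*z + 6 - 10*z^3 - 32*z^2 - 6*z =-10*z^3 - 15*z^2 + 25*z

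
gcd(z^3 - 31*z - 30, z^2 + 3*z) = 1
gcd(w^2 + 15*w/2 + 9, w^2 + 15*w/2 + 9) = w^2 + 15*w/2 + 9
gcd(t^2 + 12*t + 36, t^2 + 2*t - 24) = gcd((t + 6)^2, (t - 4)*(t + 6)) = t + 6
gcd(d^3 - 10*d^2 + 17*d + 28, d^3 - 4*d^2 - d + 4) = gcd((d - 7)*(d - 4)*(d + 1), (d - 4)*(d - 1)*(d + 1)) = d^2 - 3*d - 4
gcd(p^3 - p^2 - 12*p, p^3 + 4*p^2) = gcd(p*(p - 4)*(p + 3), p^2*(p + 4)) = p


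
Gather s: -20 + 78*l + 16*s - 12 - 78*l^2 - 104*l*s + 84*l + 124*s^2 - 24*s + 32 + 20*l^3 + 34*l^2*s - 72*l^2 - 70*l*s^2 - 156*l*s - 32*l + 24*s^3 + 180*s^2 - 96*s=20*l^3 - 150*l^2 + 130*l + 24*s^3 + s^2*(304 - 70*l) + s*(34*l^2 - 260*l - 104)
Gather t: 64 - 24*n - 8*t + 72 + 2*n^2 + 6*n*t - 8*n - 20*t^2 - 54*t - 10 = 2*n^2 - 32*n - 20*t^2 + t*(6*n - 62) + 126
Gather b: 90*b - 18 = 90*b - 18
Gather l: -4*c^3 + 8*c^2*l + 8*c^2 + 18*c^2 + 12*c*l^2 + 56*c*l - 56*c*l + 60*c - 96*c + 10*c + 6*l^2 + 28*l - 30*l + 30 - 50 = -4*c^3 + 26*c^2 - 26*c + l^2*(12*c + 6) + l*(8*c^2 - 2) - 20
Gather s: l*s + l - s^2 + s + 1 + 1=l - s^2 + s*(l + 1) + 2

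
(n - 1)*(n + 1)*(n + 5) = n^3 + 5*n^2 - n - 5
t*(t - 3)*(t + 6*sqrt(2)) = t^3 - 3*t^2 + 6*sqrt(2)*t^2 - 18*sqrt(2)*t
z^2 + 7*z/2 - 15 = (z - 5/2)*(z + 6)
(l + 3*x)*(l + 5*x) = l^2 + 8*l*x + 15*x^2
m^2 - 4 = (m - 2)*(m + 2)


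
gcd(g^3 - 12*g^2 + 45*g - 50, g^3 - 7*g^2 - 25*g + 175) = g - 5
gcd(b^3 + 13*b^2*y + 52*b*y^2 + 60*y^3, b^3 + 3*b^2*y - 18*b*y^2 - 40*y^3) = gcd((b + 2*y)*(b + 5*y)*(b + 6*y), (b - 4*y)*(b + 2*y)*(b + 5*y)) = b^2 + 7*b*y + 10*y^2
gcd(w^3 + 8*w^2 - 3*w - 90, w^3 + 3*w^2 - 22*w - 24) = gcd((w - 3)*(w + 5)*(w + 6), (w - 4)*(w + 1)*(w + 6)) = w + 6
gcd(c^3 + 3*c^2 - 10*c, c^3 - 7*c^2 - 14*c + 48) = c - 2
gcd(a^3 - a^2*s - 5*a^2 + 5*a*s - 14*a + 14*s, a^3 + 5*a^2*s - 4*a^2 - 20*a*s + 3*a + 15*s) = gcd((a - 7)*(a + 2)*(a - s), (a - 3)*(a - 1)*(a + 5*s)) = 1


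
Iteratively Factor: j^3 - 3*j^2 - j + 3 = (j - 3)*(j^2 - 1) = (j - 3)*(j - 1)*(j + 1)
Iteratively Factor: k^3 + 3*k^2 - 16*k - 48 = (k + 4)*(k^2 - k - 12) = (k + 3)*(k + 4)*(k - 4)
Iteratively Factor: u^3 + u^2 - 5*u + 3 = (u - 1)*(u^2 + 2*u - 3) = (u - 1)^2*(u + 3)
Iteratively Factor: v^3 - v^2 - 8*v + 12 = (v + 3)*(v^2 - 4*v + 4) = (v - 2)*(v + 3)*(v - 2)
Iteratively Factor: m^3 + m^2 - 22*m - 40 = (m + 2)*(m^2 - m - 20) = (m - 5)*(m + 2)*(m + 4)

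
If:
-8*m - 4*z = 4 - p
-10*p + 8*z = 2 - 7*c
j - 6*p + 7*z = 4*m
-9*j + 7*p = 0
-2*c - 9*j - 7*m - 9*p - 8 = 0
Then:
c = 19058/72819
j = -2492/8091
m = -22756/72819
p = -356/899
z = -34516/72819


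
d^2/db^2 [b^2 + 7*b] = 2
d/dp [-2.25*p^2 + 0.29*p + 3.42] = 0.29 - 4.5*p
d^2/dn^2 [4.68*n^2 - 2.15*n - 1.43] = 9.36000000000000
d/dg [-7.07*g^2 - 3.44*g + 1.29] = -14.14*g - 3.44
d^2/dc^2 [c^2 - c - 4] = 2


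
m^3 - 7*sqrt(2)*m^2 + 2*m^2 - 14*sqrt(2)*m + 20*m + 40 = (m + 2)*(m - 5*sqrt(2))*(m - 2*sqrt(2))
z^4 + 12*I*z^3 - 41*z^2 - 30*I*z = z*(z + I)*(z + 5*I)*(z + 6*I)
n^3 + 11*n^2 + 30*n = n*(n + 5)*(n + 6)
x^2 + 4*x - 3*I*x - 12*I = (x + 4)*(x - 3*I)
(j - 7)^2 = j^2 - 14*j + 49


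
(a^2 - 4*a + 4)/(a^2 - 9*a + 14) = (a - 2)/(a - 7)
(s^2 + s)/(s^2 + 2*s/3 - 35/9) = 9*s*(s + 1)/(9*s^2 + 6*s - 35)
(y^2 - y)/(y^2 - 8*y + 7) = y/(y - 7)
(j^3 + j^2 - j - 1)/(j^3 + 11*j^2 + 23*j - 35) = (j^2 + 2*j + 1)/(j^2 + 12*j + 35)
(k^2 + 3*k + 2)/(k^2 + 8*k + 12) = (k + 1)/(k + 6)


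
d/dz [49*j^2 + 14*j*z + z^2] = 14*j + 2*z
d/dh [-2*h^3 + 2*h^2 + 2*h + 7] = -6*h^2 + 4*h + 2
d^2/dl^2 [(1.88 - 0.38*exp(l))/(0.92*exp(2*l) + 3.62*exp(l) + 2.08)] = (-0.321632*exp(4*l) + 7.63048*exp(3*l) + 23.146464*exp(2*l) + 13.107248*exp(l) - 15.79968)*exp(l)/(0.778688*exp(6*l) + 9.191904*exp(5*l) + 41.44968*exp(4*l) + 89.00132*exp(3*l) + 93.71232*exp(2*l) + 46.984704*exp(l) + 8.998912)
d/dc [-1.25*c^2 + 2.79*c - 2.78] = 2.79 - 2.5*c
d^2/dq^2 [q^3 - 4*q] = 6*q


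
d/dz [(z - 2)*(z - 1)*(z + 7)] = 3*z^2 + 8*z - 19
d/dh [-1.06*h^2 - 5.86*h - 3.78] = -2.12*h - 5.86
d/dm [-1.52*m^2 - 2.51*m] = -3.04*m - 2.51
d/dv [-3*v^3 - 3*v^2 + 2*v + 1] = -9*v^2 - 6*v + 2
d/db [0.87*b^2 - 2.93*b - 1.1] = 1.74*b - 2.93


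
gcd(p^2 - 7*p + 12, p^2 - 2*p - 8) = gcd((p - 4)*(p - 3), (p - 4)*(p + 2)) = p - 4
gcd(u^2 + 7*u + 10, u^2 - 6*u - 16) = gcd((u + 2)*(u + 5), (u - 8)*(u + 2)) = u + 2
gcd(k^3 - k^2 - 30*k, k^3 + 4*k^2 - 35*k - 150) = k^2 - k - 30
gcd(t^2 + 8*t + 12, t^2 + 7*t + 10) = t + 2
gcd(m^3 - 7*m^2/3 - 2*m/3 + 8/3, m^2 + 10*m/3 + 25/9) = 1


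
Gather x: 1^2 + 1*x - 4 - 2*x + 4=1 - x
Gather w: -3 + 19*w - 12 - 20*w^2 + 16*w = -20*w^2 + 35*w - 15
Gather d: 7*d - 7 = 7*d - 7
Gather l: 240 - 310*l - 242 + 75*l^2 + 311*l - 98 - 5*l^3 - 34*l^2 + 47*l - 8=-5*l^3 + 41*l^2 + 48*l - 108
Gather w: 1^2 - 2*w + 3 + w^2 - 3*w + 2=w^2 - 5*w + 6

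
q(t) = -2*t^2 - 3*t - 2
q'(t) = -4*t - 3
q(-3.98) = -21.74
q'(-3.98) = 12.92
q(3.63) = -39.24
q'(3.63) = -17.52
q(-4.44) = -28.11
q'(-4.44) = 14.76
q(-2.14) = -4.74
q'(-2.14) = 5.56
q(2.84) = -26.65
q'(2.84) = -14.36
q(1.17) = -8.25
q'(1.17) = -7.68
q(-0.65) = -0.90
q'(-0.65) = -0.40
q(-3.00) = -11.00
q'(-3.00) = 9.00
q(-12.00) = -254.00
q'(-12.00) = 45.00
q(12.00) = -326.00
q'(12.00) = -51.00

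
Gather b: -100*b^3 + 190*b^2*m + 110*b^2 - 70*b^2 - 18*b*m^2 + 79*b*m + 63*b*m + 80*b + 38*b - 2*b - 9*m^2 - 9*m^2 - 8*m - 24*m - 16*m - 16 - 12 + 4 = -100*b^3 + b^2*(190*m + 40) + b*(-18*m^2 + 142*m + 116) - 18*m^2 - 48*m - 24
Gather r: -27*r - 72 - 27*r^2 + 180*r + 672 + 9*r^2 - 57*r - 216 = -18*r^2 + 96*r + 384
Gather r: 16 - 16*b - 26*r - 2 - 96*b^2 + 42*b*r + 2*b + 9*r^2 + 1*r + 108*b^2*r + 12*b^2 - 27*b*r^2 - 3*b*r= -84*b^2 - 14*b + r^2*(9 - 27*b) + r*(108*b^2 + 39*b - 25) + 14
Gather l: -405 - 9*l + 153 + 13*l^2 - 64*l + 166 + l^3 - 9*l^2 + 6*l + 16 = l^3 + 4*l^2 - 67*l - 70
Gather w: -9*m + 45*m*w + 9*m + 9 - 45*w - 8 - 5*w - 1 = w*(45*m - 50)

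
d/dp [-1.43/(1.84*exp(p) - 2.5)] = 2.6312*exp(p)/(1.84*exp(p) - 2.5)^2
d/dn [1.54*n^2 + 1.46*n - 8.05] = 3.08*n + 1.46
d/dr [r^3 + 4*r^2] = r*(3*r + 8)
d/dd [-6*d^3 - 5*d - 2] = -18*d^2 - 5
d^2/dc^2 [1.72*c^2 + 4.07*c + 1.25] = 3.44000000000000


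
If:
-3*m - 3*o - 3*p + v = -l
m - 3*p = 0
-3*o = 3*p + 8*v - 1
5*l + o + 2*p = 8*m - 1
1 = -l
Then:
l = -1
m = -115/231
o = 22/63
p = -115/693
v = 13/231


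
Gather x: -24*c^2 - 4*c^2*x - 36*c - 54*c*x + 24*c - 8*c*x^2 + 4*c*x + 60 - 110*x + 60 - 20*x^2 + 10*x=-24*c^2 - 12*c + x^2*(-8*c - 20) + x*(-4*c^2 - 50*c - 100) + 120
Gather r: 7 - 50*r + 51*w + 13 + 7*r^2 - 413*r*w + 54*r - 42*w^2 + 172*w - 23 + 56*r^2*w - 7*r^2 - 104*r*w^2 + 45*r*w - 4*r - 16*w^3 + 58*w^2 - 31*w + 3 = 56*r^2*w + r*(-104*w^2 - 368*w) - 16*w^3 + 16*w^2 + 192*w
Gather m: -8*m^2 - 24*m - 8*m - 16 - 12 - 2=-8*m^2 - 32*m - 30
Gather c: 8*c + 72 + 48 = 8*c + 120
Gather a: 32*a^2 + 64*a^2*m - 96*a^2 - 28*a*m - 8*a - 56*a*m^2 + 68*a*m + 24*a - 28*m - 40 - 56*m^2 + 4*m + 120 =a^2*(64*m - 64) + a*(-56*m^2 + 40*m + 16) - 56*m^2 - 24*m + 80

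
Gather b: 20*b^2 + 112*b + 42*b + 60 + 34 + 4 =20*b^2 + 154*b + 98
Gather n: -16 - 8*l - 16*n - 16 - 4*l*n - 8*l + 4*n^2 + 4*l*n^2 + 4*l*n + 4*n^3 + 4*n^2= -16*l + 4*n^3 + n^2*(4*l + 8) - 16*n - 32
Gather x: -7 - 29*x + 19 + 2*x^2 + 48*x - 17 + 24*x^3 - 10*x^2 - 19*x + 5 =24*x^3 - 8*x^2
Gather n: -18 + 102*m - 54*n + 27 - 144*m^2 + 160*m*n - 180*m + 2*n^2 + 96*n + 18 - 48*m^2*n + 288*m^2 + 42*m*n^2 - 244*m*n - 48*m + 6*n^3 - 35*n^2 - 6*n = 144*m^2 - 126*m + 6*n^3 + n^2*(42*m - 33) + n*(-48*m^2 - 84*m + 36) + 27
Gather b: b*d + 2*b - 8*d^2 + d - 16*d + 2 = b*(d + 2) - 8*d^2 - 15*d + 2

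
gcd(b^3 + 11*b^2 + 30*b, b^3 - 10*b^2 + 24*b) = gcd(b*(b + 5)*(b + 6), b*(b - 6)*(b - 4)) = b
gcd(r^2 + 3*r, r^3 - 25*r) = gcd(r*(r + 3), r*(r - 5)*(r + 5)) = r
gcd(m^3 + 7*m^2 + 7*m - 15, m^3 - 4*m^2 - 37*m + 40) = m^2 + 4*m - 5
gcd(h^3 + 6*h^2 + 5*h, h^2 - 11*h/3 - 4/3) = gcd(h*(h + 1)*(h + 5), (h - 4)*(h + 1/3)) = 1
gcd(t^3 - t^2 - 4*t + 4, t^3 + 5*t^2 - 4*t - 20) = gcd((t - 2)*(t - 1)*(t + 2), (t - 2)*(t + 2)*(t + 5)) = t^2 - 4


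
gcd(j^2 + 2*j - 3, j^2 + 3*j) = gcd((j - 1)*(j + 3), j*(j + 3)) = j + 3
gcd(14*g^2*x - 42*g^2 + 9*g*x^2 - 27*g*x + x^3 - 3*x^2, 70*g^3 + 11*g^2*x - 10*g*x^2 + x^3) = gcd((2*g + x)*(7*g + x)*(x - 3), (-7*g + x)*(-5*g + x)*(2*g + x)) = 2*g + x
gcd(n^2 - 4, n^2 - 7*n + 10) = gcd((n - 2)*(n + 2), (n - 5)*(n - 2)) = n - 2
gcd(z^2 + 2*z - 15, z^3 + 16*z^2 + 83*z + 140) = z + 5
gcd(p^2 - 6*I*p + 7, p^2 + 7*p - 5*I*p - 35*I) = 1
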